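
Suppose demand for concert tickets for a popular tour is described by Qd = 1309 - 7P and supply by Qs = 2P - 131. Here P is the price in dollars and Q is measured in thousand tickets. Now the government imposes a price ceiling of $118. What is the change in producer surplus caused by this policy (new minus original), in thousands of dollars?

Setting quantity demanded equal to quantity supplied, 1309 - 7P = 2P - 131, gives P* = 160 and Q* = 189.
Since 118 < 160, the ceiling is binding.
At P = 118: Qd = 1309 - 7·118 = 483 and Qs = 2·118 - 131 = 105.
Producer surplus without the control is ½ · (160 - 65.5) · 189 = 8930.25.
With the ceiling, producers sell 105 units at 118, so PS = ½ · (118 - 65.5) · 105 = 2756.25.
Change in producer surplus = 2756.25 - 8930.25 = -6174.

-6174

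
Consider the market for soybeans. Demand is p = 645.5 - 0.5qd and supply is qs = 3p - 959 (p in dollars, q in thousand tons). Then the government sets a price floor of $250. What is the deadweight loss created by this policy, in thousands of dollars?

0

Rearranging demand gives qd = 1291 - 2p. Equilibrium: 1291 - 2p = 3p - 959, so 2250 = 5p and p* = 450, q* = 391.
Since 250 is below p* = 450, the floor does not bind and the free-market outcome prevails.
Since the control does not bind, no trades are prevented and deadweight loss is zero.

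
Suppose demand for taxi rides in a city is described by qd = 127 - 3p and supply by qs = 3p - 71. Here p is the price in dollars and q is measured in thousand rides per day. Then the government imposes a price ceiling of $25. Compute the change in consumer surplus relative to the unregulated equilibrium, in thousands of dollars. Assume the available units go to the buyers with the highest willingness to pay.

Setting quantity demanded equal to quantity supplied, 127 - 3p = 3p - 71, gives p* = 33 and q* = 28.
Because the ceiling (25) lies below the market-clearing price, it is binding.
At p = 25: qd = 127 - 3·25 = 52 and qs = 3·25 - 71 = 4.
Consumer surplus without the control is ½ · (127/3 - 33) · 28 = 392/3.
With the ceiling, 4 units are sold at 25 (assume they go to the highest-value buyers). The demand price at q = 4 is 41, so CS = ½ · [(127/3 - 25) + (41 - 25)] · 4 = 200/3.
Change in consumer surplus = 200/3 - 392/3 = -64.

-64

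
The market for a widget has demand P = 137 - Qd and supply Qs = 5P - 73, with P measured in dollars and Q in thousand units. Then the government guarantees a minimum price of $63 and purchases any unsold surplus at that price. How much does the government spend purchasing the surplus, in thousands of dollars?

10584

Rearranging demand gives Qd = 137 - P. Setting quantity demanded equal to quantity supplied, 137 - P = 5P - 73, gives P* = 35 and Q* = 102.
The floor of 63 is above the equilibrium price 35, so it binds.
At P = 63: Qd = 137 - 63 = 74 and Qs = 5·63 - 73 = 242.
Surplus = Qs - Qd = 168.
Government expenditure = surplus × support price = 168 × 63 = 10584.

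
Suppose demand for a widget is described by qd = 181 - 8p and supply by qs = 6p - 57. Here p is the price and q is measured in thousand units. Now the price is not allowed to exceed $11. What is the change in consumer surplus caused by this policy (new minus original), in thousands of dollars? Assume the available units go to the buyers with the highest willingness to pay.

-27

Setting quantity demanded equal to quantity supplied, 181 - 8p = 6p - 57, gives p* = 17 and q* = 45.
The ceiling of 11 is below the equilibrium price 17, so it binds.
At p = 11: qd = 181 - 8·11 = 93 and qs = 6·11 - 57 = 9.
Consumer surplus without the control is ½ · (22.625 - 17) · 45 = 126.5625.
With the ceiling, 9 units are sold at 11 (assume they go to the highest-value buyers). The demand price at q = 9 is 21.5, so CS = ½ · [(22.625 - 11) + (21.5 - 11)] · 9 = 99.5625.
Change in consumer surplus = 99.5625 - 126.5625 = -27.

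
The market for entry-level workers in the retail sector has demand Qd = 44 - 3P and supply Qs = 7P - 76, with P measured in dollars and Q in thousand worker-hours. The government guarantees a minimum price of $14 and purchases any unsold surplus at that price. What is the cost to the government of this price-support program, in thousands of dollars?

280

In a free market, 44 - 3P = 7P - 76 gives the equilibrium P* = 12, Q* = 8.
The floor of 14 is above the equilibrium price 12, so it binds.
At P = 14: Qd = 44 - 3·14 = 2 and Qs = 7·14 - 76 = 22.
Surplus = Qs - Qd = 20.
Government expenditure = surplus × support price = 20 × 14 = 280.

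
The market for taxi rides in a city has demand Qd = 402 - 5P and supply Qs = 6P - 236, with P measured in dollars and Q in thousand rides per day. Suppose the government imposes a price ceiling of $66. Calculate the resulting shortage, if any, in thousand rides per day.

Setting quantity demanded equal to quantity supplied, 402 - 5P = 6P - 236, gives P* = 58 and Q* = 112.
The ceiling of 66 is above the equilibrium price 58, so it is not binding; the market clears at P* = 58, Q* = 112.
Since the control does not bind, there is no shortage.

0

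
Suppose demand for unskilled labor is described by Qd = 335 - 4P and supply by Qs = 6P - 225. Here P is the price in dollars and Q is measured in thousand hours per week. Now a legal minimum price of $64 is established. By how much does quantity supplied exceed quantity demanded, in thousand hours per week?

80

Equilibrium: 335 - 4P = 6P - 225, so 560 = 10P and P* = 56, Q* = 111.
The floor of 64 is above the equilibrium price 56, so it binds.
At P = 64: Qd = 335 - 4·64 = 79 and Qs = 6·64 - 225 = 159.
Surplus = Qs - Qd = 159 - 79 = 80.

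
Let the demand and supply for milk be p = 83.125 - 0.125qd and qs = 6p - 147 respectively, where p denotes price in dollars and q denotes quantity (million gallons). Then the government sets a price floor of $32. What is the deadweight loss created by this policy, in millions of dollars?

0

Rearranging demand gives qd = 665 - 8p. Without the control the market clears where 665 - 8p = 6p - 147, i.e. p* = 58 and q* = 201.
Since 32 is below p* = 58, the floor does not bind and the free-market outcome prevails.
Since the control does not bind, no trades are prevented and deadweight loss is zero.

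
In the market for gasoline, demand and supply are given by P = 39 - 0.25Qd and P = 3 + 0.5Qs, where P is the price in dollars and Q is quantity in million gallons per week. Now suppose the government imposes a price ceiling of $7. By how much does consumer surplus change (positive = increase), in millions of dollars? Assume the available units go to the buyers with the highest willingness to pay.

-40

Rearranging demand gives Qd = 156 - 4P; rearranging supply gives Qs = 2P - 6. Without the control the market clears where 156 - 4P = 2P - 6, i.e. P* = 27 and Q* = 48.
Because the ceiling (7) lies below the market-clearing price, it is binding.
At P = 7: Qd = 156 - 4·7 = 128 and Qs = 2·7 - 6 = 8.
Consumer surplus without the control is ½ · (39 - 27) · 48 = 288.
With the ceiling, 8 units are sold at 7 (assume they go to the highest-value buyers). The demand price at Q = 8 is 37, so CS = ½ · [(39 - 7) + (37 - 7)] · 8 = 248.
Change in consumer surplus = 248 - 288 = -40.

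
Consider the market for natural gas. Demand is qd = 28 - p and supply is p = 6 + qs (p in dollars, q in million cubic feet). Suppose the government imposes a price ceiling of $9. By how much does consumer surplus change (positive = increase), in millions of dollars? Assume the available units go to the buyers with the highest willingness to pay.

-8

Rearranging supply gives qs = p - 6. In a free market, 28 - p = p - 6 gives the equilibrium p* = 17, q* = 11.
Since 9 < 17, the ceiling is binding.
At p = 9: qd = 28 - 9 = 19 and qs = 9 - 6 = 3.
Consumer surplus without the control is ½ · (28 - 17) · 11 = 60.5.
With the ceiling, 3 units are sold at 9 (assume they go to the highest-value buyers). The demand price at q = 3 is 25, so CS = ½ · [(28 - 9) + (25 - 9)] · 3 = 52.5.
Change in consumer surplus = 52.5 - 60.5 = -8.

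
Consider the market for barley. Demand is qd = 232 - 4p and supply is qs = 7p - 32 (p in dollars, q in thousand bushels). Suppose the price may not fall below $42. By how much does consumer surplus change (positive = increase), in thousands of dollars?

-1800

In a free market, 232 - 4p = 7p - 32 gives the equilibrium p* = 24, q* = 136.
Because the floor (42) lies above the market-clearing price, it is binding.
At p = 42: qd = 232 - 4·42 = 64 and qs = 7·42 - 32 = 262.
Consumer surplus without the control is ½ · (58 - 24) · 136 = 2312.
With the floor, consumers buy 64 units at 42, so CS = ½ · (58 - 42) · 64 = 512.
Change in consumer surplus = 512 - 2312 = -1800.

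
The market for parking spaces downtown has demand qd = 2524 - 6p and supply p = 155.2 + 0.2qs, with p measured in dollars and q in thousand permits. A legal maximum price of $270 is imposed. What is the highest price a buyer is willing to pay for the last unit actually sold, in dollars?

Rearranging supply gives qs = 5p - 776. Setting quantity demanded equal to quantity supplied, 2524 - 6p = 5p - 776, gives p* = 300 and q* = 724.
Since 270 < 300, the ceiling is binding.
At p = 270: qd = 2524 - 6·270 = 904 and qs = 5·270 - 776 = 574.
Only 574 units reach the market. On the demand curve, the marginal buyer's willingness to pay at q = 574 is (2524 - 574)/6 = 325.

325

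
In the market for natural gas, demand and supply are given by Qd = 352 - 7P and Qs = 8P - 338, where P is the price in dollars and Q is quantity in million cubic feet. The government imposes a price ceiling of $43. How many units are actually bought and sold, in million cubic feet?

6

Setting quantity demanded equal to quantity supplied, 352 - 7P = 8P - 338, gives P* = 46 and Q* = 30.
The ceiling of 43 is below the equilibrium price 46, so it binds.
At P = 43: Qd = 352 - 7·43 = 51 and Qs = 8·43 - 338 = 6.
The quantity actually transacted is the short side, supply: 6.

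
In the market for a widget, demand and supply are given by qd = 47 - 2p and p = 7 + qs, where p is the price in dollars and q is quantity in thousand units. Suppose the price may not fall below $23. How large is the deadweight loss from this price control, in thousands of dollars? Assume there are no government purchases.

75

Rearranging supply gives qs = p - 7. Setting quantity demanded equal to quantity supplied, 47 - 2p = p - 7, gives p* = 18 and q* = 11.
Because the floor (23) lies above the market-clearing price, it is binding.
At p = 23: qd = 47 - 2·23 = 1 and qs = 23 - 7 = 16.
Quantity traded falls to 1. At q = 1 the demand price is (47 - 1)/2 = 23 and the supply price is 7 + 1 = 8.
Deadweight loss = ½ · (23 - 8) · (11 - 1) = ½ · 15 · 10 = 75.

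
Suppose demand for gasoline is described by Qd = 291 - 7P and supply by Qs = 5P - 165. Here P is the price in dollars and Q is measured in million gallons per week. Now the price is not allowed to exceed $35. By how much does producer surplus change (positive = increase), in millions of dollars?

Without the control the market clears where 291 - 7P = 5P - 165, i.e. P* = 38 and Q* = 25.
Since 35 < 38, the ceiling is binding.
At P = 35: Qd = 291 - 7·35 = 46 and Qs = 5·35 - 165 = 10.
Producer surplus without the control is ½ · (38 - 33) · 25 = 62.5.
With the ceiling, producers sell 10 units at 35, so PS = ½ · (35 - 33) · 10 = 10.
Change in producer surplus = 10 - 62.5 = -52.5.

-52.5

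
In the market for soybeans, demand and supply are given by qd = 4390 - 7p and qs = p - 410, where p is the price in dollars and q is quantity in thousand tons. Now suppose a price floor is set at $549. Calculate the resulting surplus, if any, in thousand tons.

Without the control the market clears where 4390 - 7p = p - 410, i.e. p* = 600 and q* = 190.
The floor of 549 is below the equilibrium price 600, so it is not binding; the market clears at p* = 600, q* = 190.
Since the control does not bind, there is no surplus.

0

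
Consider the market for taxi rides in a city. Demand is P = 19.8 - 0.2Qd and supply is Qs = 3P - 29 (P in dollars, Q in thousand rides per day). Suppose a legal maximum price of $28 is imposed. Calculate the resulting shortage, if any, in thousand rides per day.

0

Rearranging demand gives Qd = 99 - 5P. In a free market, 99 - 5P = 3P - 29 gives the equilibrium P* = 16, Q* = 19.
The ceiling of 28 is above the equilibrium price 16, so it is not binding; the market clears at P* = 16, Q* = 19.
Since the control does not bind, there is no shortage.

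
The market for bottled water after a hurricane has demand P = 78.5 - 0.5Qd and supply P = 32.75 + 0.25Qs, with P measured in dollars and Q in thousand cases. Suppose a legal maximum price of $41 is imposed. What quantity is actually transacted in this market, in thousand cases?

33

Rearranging demand gives Qd = 157 - 2P; rearranging supply gives Qs = 4P - 131. Setting quantity demanded equal to quantity supplied, 157 - 2P = 4P - 131, gives P* = 48 and Q* = 61.
Since 41 < 48, the ceiling is binding.
At P = 41: Qd = 157 - 2·41 = 75 and Qs = 4·41 - 131 = 33.
The quantity actually transacted is the short side, supply: 33.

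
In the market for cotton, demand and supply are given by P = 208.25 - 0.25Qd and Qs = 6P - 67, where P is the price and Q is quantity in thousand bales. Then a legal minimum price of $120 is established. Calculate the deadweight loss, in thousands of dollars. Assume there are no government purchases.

3000

Rearranging demand gives Qd = 833 - 4P. Without the control the market clears where 833 - 4P = 6P - 67, i.e. P* = 90 and Q* = 473.
Since 120 > 90, the floor is binding.
At P = 120: Qd = 833 - 4·120 = 353 and Qs = 6·120 - 67 = 653.
Quantity traded falls to 353. At Q = 353 the demand price is (833 - 353)/4 = 120 and the supply price is (67 + 353)/6 = 70.
Deadweight loss = ½ · (120 - 70) · (473 - 353) = ½ · 50 · 120 = 3000.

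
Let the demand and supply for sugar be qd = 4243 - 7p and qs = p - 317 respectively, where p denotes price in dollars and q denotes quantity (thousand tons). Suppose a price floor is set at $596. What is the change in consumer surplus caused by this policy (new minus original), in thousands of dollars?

Without the control the market clears where 4243 - 7p = p - 317, i.e. p* = 570 and q* = 253.
Since 596 > 570, the floor is binding.
At p = 596: qd = 4243 - 7·596 = 71 and qs = 596 - 317 = 279.
Consumer surplus without the control is ½ · (4243/7 - 570) · 253 = 64009/14.
With the floor, consumers buy 71 units at 596, so CS = ½ · (4243/7 - 596) · 71 = 5041/14.
Change in consumer surplus = 5041/14 - 64009/14 = -4212.

-4212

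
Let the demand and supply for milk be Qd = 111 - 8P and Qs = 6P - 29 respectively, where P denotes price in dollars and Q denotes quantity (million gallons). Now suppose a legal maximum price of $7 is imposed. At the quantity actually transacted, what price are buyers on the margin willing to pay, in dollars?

12.25

In a free market, 111 - 8P = 6P - 29 gives the equilibrium P* = 10, Q* = 31.
Because the ceiling (7) lies below the market-clearing price, it is binding.
At P = 7: Qd = 111 - 8·7 = 55 and Qs = 6·7 - 29 = 13.
Only 13 units reach the market. On the demand curve, the marginal buyer's willingness to pay at Q = 13 is (111 - 13)/8 = 12.25.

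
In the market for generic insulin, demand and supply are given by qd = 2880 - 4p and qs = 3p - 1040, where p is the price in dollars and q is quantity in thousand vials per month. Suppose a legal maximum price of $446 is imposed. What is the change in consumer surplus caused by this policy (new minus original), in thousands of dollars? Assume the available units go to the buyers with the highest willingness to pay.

In a free market, 2880 - 4p = 3p - 1040 gives the equilibrium p* = 560, q* = 640.
Since 446 < 560, the ceiling is binding.
At p = 446: qd = 2880 - 4·446 = 1096 and qs = 3·446 - 1040 = 298.
Consumer surplus without the control is ½ · (720 - 560) · 640 = 51200.
With the ceiling, 298 units are sold at 446 (assume they go to the highest-value buyers). The demand price at q = 298 is 645.5, so CS = ½ · [(720 - 446) + (645.5 - 446)] · 298 = 70551.5.
Change in consumer surplus = 70551.5 - 51200 = 19351.5.

19351.5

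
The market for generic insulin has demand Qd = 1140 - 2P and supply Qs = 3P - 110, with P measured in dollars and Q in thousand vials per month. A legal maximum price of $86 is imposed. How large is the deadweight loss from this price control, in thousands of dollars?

In a free market, 1140 - 2P = 3P - 110 gives the equilibrium P* = 250, Q* = 640.
Since 86 < 250, the ceiling is binding.
At P = 86: Qd = 1140 - 2·86 = 968 and Qs = 3·86 - 110 = 148.
Quantity traded falls to 148. At Q = 148 the demand price is (1140 - 148)/2 = 496 and the supply price is (110 + 148)/3 = 86.
Deadweight loss = ½ · (496 - 86) · (640 - 148) = ½ · 410 · 492 = 100860.

100860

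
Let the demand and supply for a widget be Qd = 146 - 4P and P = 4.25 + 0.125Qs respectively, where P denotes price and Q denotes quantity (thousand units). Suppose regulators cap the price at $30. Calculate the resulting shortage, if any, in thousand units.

Rearranging supply gives Qs = 8P - 34. Without the control the market clears where 146 - 4P = 8P - 34, i.e. P* = 15 and Q* = 86.
The ceiling of 30 is above the equilibrium price 15, so it is not binding; the market clears at P* = 15, Q* = 86.
Since the control does not bind, there is no shortage.

0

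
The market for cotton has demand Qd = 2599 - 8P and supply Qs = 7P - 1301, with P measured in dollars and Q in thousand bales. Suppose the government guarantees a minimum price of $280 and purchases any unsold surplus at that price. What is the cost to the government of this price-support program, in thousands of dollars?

84000

Setting quantity demanded equal to quantity supplied, 2599 - 8P = 7P - 1301, gives P* = 260 and Q* = 519.
The floor of 280 is above the equilibrium price 260, so it binds.
At P = 280: Qd = 2599 - 8·280 = 359 and Qs = 7·280 - 1301 = 659.
Surplus = Qs - Qd = 300.
Government expenditure = surplus × support price = 300 × 280 = 84000.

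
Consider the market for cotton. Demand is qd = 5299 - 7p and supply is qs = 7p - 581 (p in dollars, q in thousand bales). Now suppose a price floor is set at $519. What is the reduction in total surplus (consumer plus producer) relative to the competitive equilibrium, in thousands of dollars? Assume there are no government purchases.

68607

Equilibrium: 5299 - 7p = 7p - 581, so 5880 = 14p and p* = 420, q* = 2359.
The floor of 519 is above the equilibrium price 420, so it binds.
At p = 519: qd = 5299 - 7·519 = 1666 and qs = 7·519 - 581 = 3052.
Quantity traded falls to 1666. At q = 1666 the demand price is (5299 - 1666)/7 = 519 and the supply price is (581 + 1666)/7 = 321.
Deadweight loss = ½ · (519 - 321) · (2359 - 1666) = ½ · 198 · 693 = 68607.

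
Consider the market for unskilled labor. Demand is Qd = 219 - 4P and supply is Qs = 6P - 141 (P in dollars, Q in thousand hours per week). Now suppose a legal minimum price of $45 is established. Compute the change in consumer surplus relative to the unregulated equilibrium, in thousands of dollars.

-513

Without the control the market clears where 219 - 4P = 6P - 141, i.e. P* = 36 and Q* = 75.
The floor of 45 is above the equilibrium price 36, so it binds.
At P = 45: Qd = 219 - 4·45 = 39 and Qs = 6·45 - 141 = 129.
Consumer surplus without the control is ½ · (54.75 - 36) · 75 = 703.125.
With the floor, consumers buy 39 units at 45, so CS = ½ · (54.75 - 45) · 39 = 190.125.
Change in consumer surplus = 190.125 - 703.125 = -513.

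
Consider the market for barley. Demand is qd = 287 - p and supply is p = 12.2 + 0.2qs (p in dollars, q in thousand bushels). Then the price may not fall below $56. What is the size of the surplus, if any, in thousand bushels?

Rearranging supply gives qs = 5p - 61. In a free market, 287 - p = 5p - 61 gives the equilibrium p* = 58, q* = 229.
Since 56 is below p* = 58, the floor does not bind and the free-market outcome prevails.
Since the control does not bind, there is no surplus.

0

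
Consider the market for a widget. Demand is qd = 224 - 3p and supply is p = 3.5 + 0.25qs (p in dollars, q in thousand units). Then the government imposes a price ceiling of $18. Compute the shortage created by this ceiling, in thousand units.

Rearranging supply gives qs = 4p - 14. In a free market, 224 - 3p = 4p - 14 gives the equilibrium p* = 34, q* = 122.
The ceiling of 18 is below the equilibrium price 34, so it binds.
At p = 18: qd = 224 - 3·18 = 170 and qs = 4·18 - 14 = 58.
Shortage = qd - qs = 170 - 58 = 112.

112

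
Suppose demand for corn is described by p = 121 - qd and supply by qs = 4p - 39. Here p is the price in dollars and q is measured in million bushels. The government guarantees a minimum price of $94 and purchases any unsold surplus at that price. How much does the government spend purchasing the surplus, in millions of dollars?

Rearranging demand gives qd = 121 - p. In a free market, 121 - p = 4p - 39 gives the equilibrium p* = 32, q* = 89.
Since 94 > 32, the floor is binding.
At p = 94: qd = 121 - 94 = 27 and qs = 4·94 - 39 = 337.
Surplus = qs - qd = 310.
Government expenditure = surplus × support price = 310 × 94 = 29140.

29140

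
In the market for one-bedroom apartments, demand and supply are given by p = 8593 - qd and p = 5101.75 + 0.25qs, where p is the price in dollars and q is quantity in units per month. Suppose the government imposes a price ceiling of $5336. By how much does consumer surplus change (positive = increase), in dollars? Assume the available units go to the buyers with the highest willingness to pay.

Rearranging demand gives qd = 8593 - p; rearranging supply gives qs = 4p - 20407. Equilibrium: 8593 - p = 4p - 20407, so 29000 = 5p and p* = 5800, q* = 2793.
Because the ceiling (5336) lies below the market-clearing price, it is binding.
At p = 5336: qd = 8593 - 5336 = 3257 and qs = 4·5336 - 20407 = 937.
Consumer surplus without the control is ½ · (8593 - 5800) · 2793 = 3900424.5.
With the ceiling, 937 units are sold at 5336 (assume they go to the highest-value buyers). The demand price at q = 937 is 7656, so CS = ½ · [(8593 - 5336) + (7656 - 5336)] · 937 = 2612824.5.
Change in consumer surplus = 2612824.5 - 3900424.5 = -1287600.

-1287600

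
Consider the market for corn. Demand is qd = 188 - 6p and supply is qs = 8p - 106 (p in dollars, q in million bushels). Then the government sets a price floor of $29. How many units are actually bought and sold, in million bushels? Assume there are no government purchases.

Setting quantity demanded equal to quantity supplied, 188 - 6p = 8p - 106, gives p* = 21 and q* = 62.
Because the floor (29) lies above the market-clearing price, it is binding.
At p = 29: qd = 188 - 6·29 = 14 and qs = 8·29 - 106 = 126.
The quantity actually transacted is the short side, demand: 14.

14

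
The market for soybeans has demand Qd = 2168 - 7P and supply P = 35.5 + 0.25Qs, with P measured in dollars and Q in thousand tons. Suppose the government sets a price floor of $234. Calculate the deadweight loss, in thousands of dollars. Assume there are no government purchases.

Rearranging supply gives Qs = 4P - 142. Equilibrium: 2168 - 7P = 4P - 142, so 2310 = 11P and P* = 210, Q* = 698.
The floor of 234 is above the equilibrium price 210, so it binds.
At P = 234: Qd = 2168 - 7·234 = 530 and Qs = 4·234 - 142 = 794.
Quantity traded falls to 530. At Q = 530 the demand price is (2168 - 530)/7 = 234 and the supply price is (142 + 530)/4 = 168.
Deadweight loss = ½ · (234 - 168) · (698 - 530) = ½ · 66 · 168 = 5544.

5544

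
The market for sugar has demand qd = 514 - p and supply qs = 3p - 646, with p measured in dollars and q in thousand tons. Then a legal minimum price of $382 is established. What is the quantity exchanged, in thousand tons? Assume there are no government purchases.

In a free market, 514 - p = 3p - 646 gives the equilibrium p* = 290, q* = 224.
Since 382 > 290, the floor is binding.
At p = 382: qd = 514 - 382 = 132 and qs = 3·382 - 646 = 500.
The quantity actually transacted is the short side, demand: 132.

132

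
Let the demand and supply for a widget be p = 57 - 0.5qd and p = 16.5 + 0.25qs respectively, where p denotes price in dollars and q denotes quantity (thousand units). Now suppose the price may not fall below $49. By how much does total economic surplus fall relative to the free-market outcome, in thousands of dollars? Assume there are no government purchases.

541.5

Rearranging demand gives qd = 114 - 2p; rearranging supply gives qs = 4p - 66. Without the control the market clears where 114 - 2p = 4p - 66, i.e. p* = 30 and q* = 54.
The floor of 49 is above the equilibrium price 30, so it binds.
At p = 49: qd = 114 - 2·49 = 16 and qs = 4·49 - 66 = 130.
Quantity traded falls to 16. At q = 16 the demand price is (114 - 16)/2 = 49 and the supply price is (66 + 16)/4 = 20.5.
Deadweight loss = ½ · (49 - 20.5) · (54 - 16) = ½ · 28.5 · 38 = 541.5.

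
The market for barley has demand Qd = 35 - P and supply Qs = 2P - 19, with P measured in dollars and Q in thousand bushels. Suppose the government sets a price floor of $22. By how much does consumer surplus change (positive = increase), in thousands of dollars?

Setting quantity demanded equal to quantity supplied, 35 - P = 2P - 19, gives P* = 18 and Q* = 17.
Since 22 > 18, the floor is binding.
At P = 22: Qd = 35 - 22 = 13 and Qs = 2·22 - 19 = 25.
Consumer surplus without the control is ½ · (35 - 18) · 17 = 144.5.
With the floor, consumers buy 13 units at 22, so CS = ½ · (35 - 22) · 13 = 84.5.
Change in consumer surplus = 84.5 - 144.5 = -60.

-60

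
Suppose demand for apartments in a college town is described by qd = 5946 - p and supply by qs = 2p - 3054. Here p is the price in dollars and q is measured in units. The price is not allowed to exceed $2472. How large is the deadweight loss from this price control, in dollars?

836352

In a free market, 5946 - p = 2p - 3054 gives the equilibrium p* = 3000, q* = 2946.
Because the ceiling (2472) lies below the market-clearing price, it is binding.
At p = 2472: qd = 5946 - 2472 = 3474 and qs = 2·2472 - 3054 = 1890.
Quantity traded falls to 1890. At q = 1890 the demand price is 5946 - 1890 = 4056 and the supply price is (3054 + 1890)/2 = 2472.
Deadweight loss = ½ · (4056 - 2472) · (2946 - 1890) = ½ · 1584 · 1056 = 836352.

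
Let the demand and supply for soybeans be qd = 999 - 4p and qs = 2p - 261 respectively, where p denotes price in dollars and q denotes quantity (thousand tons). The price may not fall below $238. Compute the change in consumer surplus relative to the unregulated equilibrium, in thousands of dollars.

-2884

In a free market, 999 - 4p = 2p - 261 gives the equilibrium p* = 210, q* = 159.
Since 238 > 210, the floor is binding.
At p = 238: qd = 999 - 4·238 = 47 and qs = 2·238 - 261 = 215.
Consumer surplus without the control is ½ · (249.75 - 210) · 159 = 3160.125.
With the floor, consumers buy 47 units at 238, so CS = ½ · (249.75 - 238) · 47 = 276.125.
Change in consumer surplus = 276.125 - 3160.125 = -2884.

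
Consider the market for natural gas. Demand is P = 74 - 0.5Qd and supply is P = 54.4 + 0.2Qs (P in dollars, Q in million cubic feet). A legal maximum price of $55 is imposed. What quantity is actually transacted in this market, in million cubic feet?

3

Rearranging demand gives Qd = 148 - 2P; rearranging supply gives Qs = 5P - 272. Without the control the market clears where 148 - 2P = 5P - 272, i.e. P* = 60 and Q* = 28.
Since 55 < 60, the ceiling is binding.
At P = 55: Qd = 148 - 2·55 = 38 and Qs = 5·55 - 272 = 3.
The quantity actually transacted is the short side, supply: 3.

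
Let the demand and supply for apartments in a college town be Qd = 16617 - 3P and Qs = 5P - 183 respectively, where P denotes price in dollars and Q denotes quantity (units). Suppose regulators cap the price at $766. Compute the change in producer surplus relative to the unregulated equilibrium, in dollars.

-9313988

In a free market, 16617 - 3P = 5P - 183 gives the equilibrium P* = 2100, Q* = 10317.
Since 766 < 2100, the ceiling is binding.
At P = 766: Qd = 16617 - 3·766 = 14319 and Qs = 5·766 - 183 = 3647.
Producer surplus without the control is ½ · (2100 - 36.6) · 10317 = 10644048.9.
With the ceiling, producers sell 3647 units at 766, so PS = ½ · (766 - 36.6) · 3647 = 1330060.9.
Change in producer surplus = 1330060.9 - 10644048.9 = -9313988.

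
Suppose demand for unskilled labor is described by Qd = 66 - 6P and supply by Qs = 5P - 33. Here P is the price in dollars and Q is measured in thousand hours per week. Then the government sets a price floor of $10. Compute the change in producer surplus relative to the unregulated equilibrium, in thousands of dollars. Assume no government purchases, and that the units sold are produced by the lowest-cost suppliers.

Setting quantity demanded equal to quantity supplied, 66 - 6P = 5P - 33, gives P* = 9 and Q* = 12.
Since 10 > 9, the floor is binding.
At P = 10: Qd = 66 - 6·10 = 6 and Qs = 5·10 - 33 = 17.
Producer surplus without the control is ½ · (9 - 6.6) · 12 = 14.4.
With the floor, 6 units are sold at 10. The supply price at Q = 6 is 7.8, so PS = ½ · [(10 - 6.6) + (10 - 7.8)] · 6 = 16.8.
Change in producer surplus = 16.8 - 14.4 = 2.4.

2.4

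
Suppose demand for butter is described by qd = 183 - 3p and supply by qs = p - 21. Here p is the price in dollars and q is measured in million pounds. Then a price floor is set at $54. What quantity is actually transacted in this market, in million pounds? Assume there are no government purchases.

Without the control the market clears where 183 - 3p = p - 21, i.e. p* = 51 and q* = 30.
The floor of 54 is above the equilibrium price 51, so it binds.
At p = 54: qd = 183 - 3·54 = 21 and qs = 54 - 21 = 33.
The quantity actually transacted is the short side, demand: 21.

21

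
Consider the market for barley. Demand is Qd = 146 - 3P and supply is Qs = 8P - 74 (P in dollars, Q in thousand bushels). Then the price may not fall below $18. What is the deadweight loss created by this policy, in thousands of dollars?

0

Equilibrium: 146 - 3P = 8P - 74, so 220 = 11P and P* = 20, Q* = 86.
The floor of 18 is below the equilibrium price 20, so it is not binding; the market clears at P* = 20, Q* = 86.
Since the control does not bind, no trades are prevented and deadweight loss is zero.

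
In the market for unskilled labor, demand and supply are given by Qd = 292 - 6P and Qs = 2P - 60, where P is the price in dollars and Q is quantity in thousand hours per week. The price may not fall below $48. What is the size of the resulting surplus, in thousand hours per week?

32

Equilibrium: 292 - 6P = 2P - 60, so 352 = 8P and P* = 44, Q* = 28.
Because the floor (48) lies above the market-clearing price, it is binding.
At P = 48: Qd = 292 - 6·48 = 4 and Qs = 2·48 - 60 = 36.
Surplus = Qs - Qd = 36 - 4 = 32.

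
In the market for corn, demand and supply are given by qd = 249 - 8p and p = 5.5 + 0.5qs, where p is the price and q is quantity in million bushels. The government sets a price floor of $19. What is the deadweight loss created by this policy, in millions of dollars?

Rearranging supply gives qs = 2p - 11. In a free market, 249 - 8p = 2p - 11 gives the equilibrium p* = 26, q* = 41.
Since 19 is below p* = 26, the floor does not bind and the free-market outcome prevails.
Since the control does not bind, no trades are prevented and deadweight loss is zero.

0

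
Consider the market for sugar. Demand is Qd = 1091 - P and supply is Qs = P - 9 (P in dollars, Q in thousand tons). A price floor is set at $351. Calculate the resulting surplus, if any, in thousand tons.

In a free market, 1091 - P = P - 9 gives the equilibrium P* = 550, Q* = 541.
The floor of 351 is below the equilibrium price 550, so it is not binding; the market clears at P* = 550, Q* = 541.
Since the control does not bind, there is no surplus.

0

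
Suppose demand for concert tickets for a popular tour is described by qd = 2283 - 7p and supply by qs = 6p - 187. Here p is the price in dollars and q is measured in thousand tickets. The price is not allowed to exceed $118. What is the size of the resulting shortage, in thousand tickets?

936

Without the control the market clears where 2283 - 7p = 6p - 187, i.e. p* = 190 and q* = 953.
Because the ceiling (118) lies below the market-clearing price, it is binding.
At p = 118: qd = 2283 - 7·118 = 1457 and qs = 6·118 - 187 = 521.
Shortage = qd - qs = 1457 - 521 = 936.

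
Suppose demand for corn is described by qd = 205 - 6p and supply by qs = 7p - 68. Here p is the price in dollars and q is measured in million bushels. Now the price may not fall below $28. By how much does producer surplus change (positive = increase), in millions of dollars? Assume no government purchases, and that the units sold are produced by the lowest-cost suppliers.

133

Equilibrium: 205 - 6p = 7p - 68, so 273 = 13p and p* = 21, q* = 79.
Because the floor (28) lies above the market-clearing price, it is binding.
At p = 28: qd = 205 - 6·28 = 37 and qs = 7·28 - 68 = 128.
Producer surplus without the control is ½ · (21 - 68/7) · 79 = 6241/14.
With the floor, 37 units are sold at 28. The supply price at q = 37 is 15, so PS = ½ · [(28 - 68/7) + (28 - 15)] · 37 = 8103/14.
Change in producer surplus = 8103/14 - 6241/14 = 133.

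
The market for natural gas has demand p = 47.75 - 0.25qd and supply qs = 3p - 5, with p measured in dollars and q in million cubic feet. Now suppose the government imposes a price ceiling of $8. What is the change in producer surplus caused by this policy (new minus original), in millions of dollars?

Rearranging demand gives qd = 191 - 4p. Setting quantity demanded equal to quantity supplied, 191 - 4p = 3p - 5, gives p* = 28 and q* = 79.
The ceiling of 8 is below the equilibrium price 28, so it binds.
At p = 8: qd = 191 - 4·8 = 159 and qs = 3·8 - 5 = 19.
Producer surplus without the control is ½ · (28 - 5/3) · 79 = 6241/6.
With the ceiling, producers sell 19 units at 8, so PS = ½ · (8 - 5/3) · 19 = 361/6.
Change in producer surplus = 361/6 - 6241/6 = -980.

-980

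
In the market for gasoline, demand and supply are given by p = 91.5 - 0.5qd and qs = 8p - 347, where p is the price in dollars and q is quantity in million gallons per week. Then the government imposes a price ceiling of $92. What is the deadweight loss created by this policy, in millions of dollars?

0

Rearranging demand gives qd = 183 - 2p. Setting quantity demanded equal to quantity supplied, 183 - 2p = 8p - 347, gives p* = 53 and q* = 77.
Since 92 is above p* = 53, the ceiling does not bind and the free-market outcome prevails.
Since the control does not bind, no trades are prevented and deadweight loss is zero.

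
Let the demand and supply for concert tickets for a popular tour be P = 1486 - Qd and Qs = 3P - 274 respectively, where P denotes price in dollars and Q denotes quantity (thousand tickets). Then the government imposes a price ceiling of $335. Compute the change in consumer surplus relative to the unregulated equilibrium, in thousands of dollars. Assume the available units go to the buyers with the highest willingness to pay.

Rearranging demand gives Qd = 1486 - P. Setting quantity demanded equal to quantity supplied, 1486 - P = 3P - 274, gives P* = 440 and Q* = 1046.
The ceiling of 335 is below the equilibrium price 440, so it binds.
At P = 335: Qd = 1486 - 335 = 1151 and Qs = 3·335 - 274 = 731.
Consumer surplus without the control is ½ · (1486 - 440) · 1046 = 547058.
With the ceiling, 731 units are sold at 335 (assume they go to the highest-value buyers). The demand price at Q = 731 is 755, so CS = ½ · [(1486 - 335) + (755 - 335)] · 731 = 574200.5.
Change in consumer surplus = 574200.5 - 547058 = 27142.5.

27142.5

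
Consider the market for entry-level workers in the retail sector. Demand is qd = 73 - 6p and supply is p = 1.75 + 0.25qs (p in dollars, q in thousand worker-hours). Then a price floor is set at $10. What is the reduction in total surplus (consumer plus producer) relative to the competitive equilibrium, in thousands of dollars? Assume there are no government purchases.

30

Rearranging supply gives qs = 4p - 7. Without the control the market clears where 73 - 6p = 4p - 7, i.e. p* = 8 and q* = 25.
The floor of 10 is above the equilibrium price 8, so it binds.
At p = 10: qd = 73 - 6·10 = 13 and qs = 4·10 - 7 = 33.
Quantity traded falls to 13. At q = 13 the demand price is (73 - 13)/6 = 10 and the supply price is (7 + 13)/4 = 5.
Deadweight loss = ½ · (10 - 5) · (25 - 13) = ½ · 5 · 12 = 30.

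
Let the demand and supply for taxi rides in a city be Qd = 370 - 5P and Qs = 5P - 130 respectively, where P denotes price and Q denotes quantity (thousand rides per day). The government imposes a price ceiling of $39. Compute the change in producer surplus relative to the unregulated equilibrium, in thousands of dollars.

-1017.5

Equilibrium: 370 - 5P = 5P - 130, so 500 = 10P and P* = 50, Q* = 120.
Since 39 < 50, the ceiling is binding.
At P = 39: Qd = 370 - 5·39 = 175 and Qs = 5·39 - 130 = 65.
Producer surplus without the control is ½ · (50 - 26) · 120 = 1440.
With the ceiling, producers sell 65 units at 39, so PS = ½ · (39 - 26) · 65 = 422.5.
Change in producer surplus = 422.5 - 1440 = -1017.5.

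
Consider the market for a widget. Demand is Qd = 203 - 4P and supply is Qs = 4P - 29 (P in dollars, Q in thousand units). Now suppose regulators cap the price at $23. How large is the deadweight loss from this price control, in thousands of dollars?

144

Without the control the market clears where 203 - 4P = 4P - 29, i.e. P* = 29 and Q* = 87.
The ceiling of 23 is below the equilibrium price 29, so it binds.
At P = 23: Qd = 203 - 4·23 = 111 and Qs = 4·23 - 29 = 63.
Quantity traded falls to 63. At Q = 63 the demand price is (203 - 63)/4 = 35 and the supply price is (29 + 63)/4 = 23.
Deadweight loss = ½ · (35 - 23) · (87 - 63) = ½ · 12 · 24 = 144.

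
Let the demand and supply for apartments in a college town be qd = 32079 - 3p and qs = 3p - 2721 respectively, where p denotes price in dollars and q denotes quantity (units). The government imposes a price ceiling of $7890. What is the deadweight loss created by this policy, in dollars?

0

Without the control the market clears where 32079 - 3p = 3p - 2721, i.e. p* = 5800 and q* = 14679.
The ceiling of 7890 is above the equilibrium price 5800, so it is not binding; the market clears at p* = 5800, q* = 14679.
Since the control does not bind, no trades are prevented and deadweight loss is zero.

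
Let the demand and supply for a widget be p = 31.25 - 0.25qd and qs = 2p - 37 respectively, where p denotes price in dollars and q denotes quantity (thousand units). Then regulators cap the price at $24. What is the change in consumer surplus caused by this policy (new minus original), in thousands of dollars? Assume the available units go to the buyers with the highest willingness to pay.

28.5

Rearranging demand gives qd = 125 - 4p. Equilibrium: 125 - 4p = 2p - 37, so 162 = 6p and p* = 27, q* = 17.
The ceiling of 24 is below the equilibrium price 27, so it binds.
At p = 24: qd = 125 - 4·24 = 29 and qs = 2·24 - 37 = 11.
Consumer surplus without the control is ½ · (31.25 - 27) · 17 = 36.125.
With the ceiling, 11 units are sold at 24 (assume they go to the highest-value buyers). The demand price at q = 11 is 28.5, so CS = ½ · [(31.25 - 24) + (28.5 - 24)] · 11 = 64.625.
Change in consumer surplus = 64.625 - 36.125 = 28.5.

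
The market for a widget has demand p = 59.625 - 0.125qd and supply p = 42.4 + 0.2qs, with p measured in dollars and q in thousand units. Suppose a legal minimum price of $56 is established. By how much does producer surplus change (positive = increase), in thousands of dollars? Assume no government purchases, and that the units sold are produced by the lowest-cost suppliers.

Rearranging demand gives qd = 477 - 8p; rearranging supply gives qs = 5p - 212. Setting quantity demanded equal to quantity supplied, 477 - 8p = 5p - 212, gives p* = 53 and q* = 53.
Since 56 > 53, the floor is binding.
At p = 56: qd = 477 - 8·56 = 29 and qs = 5·56 - 212 = 68.
Producer surplus without the control is ½ · (53 - 42.4) · 53 = 280.9.
With the floor, 29 units are sold at 56. The supply price at q = 29 is 48.2, so PS = ½ · [(56 - 42.4) + (56 - 48.2)] · 29 = 310.3.
Change in producer surplus = 310.3 - 280.9 = 29.4.

29.4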